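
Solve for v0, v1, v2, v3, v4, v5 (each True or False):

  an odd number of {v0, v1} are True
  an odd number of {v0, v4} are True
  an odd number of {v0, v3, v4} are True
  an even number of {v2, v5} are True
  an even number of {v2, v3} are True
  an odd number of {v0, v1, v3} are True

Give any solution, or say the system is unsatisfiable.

v0=T, v1=F, v2=F, v3=F, v4=F, v5=F

{v0, v1}: 1 true → odd ✓
{v0, v4}: 1 true → odd ✓
{v0, v3, v4}: 1 true → odd ✓
{v2, v5}: 0 true → even ✓
{v2, v3}: 0 true → even ✓
{v0, v1, v3}: 1 true → odd ✓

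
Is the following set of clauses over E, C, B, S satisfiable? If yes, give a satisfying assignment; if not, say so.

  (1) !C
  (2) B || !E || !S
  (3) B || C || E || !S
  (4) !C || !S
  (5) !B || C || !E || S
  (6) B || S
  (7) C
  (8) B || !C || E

Case C = True:
  Clause (!C) is falsified — contradiction.
Case C = False:
  Clause (C) is falsified — contradiction.
Both cases fail, so the formula is unsatisfiable.

Unsatisfiable — no assignment works.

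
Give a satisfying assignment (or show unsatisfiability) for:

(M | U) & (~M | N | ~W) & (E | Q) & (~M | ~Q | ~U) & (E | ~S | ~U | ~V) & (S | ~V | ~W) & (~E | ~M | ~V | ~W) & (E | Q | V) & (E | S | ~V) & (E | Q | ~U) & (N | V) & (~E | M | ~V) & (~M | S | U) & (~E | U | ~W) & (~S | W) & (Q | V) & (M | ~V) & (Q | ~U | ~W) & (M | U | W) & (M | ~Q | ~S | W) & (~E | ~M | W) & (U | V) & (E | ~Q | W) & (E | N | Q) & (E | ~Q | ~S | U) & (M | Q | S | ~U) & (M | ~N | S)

Set V = False.
  then (N | V) forces N = True.
  then (Q | V) forces Q = True.
  then (U | V) forces U = True.
  then (~M | ~Q | ~U) forces M = False.
  then (M | ~N | S) forces S = True.
  then (~S | W) forces W = True.
Set E = True.
All clauses satisfied.

V=F, N=T, W=T, E=T, U=T, Q=T, S=T, M=F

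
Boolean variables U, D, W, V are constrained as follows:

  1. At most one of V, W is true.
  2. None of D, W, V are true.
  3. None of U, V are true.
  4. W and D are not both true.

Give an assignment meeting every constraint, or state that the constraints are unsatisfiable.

U = False; D = False; W = False; V = False

  (1) {V, W}: 0 true — at most one ✓
  (2) {D, W, V}: 0 true — none ✓
  (3) {U, V}: 0 true — none ✓
  (4) W=F, D=F — not both ✓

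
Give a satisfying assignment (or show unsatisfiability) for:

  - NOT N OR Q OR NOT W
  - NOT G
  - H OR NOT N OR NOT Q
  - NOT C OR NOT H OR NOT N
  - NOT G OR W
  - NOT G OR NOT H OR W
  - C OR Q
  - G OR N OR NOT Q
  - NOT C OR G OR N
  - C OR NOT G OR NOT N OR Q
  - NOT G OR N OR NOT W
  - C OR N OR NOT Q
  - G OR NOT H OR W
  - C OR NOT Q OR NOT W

H: False, Q: False, W: False, C: True, N: True, G: False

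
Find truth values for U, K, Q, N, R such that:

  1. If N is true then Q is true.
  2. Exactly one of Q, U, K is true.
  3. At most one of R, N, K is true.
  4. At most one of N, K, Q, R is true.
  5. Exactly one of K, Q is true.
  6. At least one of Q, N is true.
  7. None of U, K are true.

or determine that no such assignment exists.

U: False, K: False, Q: True, N: False, R: False

  (1) N=F ⇒ Q: vacuous ✓
  (2) {Q, U, K}: 1 true — exactly one ✓
  (3) {R, N, K}: 0 true — at most one ✓
  (4) {N, K, Q, R}: 1 true — at most one ✓
  (5) {K, Q}: 1 true — exactly one ✓
  (6) {Q, N}: 1 true — at least one ✓
  (7) {U, K}: 0 true — none ✓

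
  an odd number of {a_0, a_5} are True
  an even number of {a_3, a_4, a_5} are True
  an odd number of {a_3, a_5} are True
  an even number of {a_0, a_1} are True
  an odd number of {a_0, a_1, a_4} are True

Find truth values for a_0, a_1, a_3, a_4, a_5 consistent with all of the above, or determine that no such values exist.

a_0 = False; a_1 = False; a_3 = False; a_4 = True; a_5 = True

{a_0, a_5}: 1 true → odd ✓
{a_3, a_4, a_5}: 2 true → even ✓
{a_3, a_5}: 1 true → odd ✓
{a_0, a_1}: 0 true → even ✓
{a_0, a_1, a_4}: 1 true → odd ✓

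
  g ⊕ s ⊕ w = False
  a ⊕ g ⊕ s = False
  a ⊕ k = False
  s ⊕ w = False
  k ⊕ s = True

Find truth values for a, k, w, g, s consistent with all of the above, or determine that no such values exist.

UNSATISFIABLE

Adding constraints 1, 2, 3, 4, 5 mod 2: every variable appears an even number of times on the left, so the left side is 0.
But the right sides sum to 1 (mod 2). 0 ≠ 1 — the system is inconsistent.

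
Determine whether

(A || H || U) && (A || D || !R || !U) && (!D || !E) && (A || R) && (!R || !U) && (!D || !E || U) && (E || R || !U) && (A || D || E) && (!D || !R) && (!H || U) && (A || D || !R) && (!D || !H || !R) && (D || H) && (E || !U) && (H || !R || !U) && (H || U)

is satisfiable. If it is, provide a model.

Try E = False:
  (E || !U) forces U = False.
  (!H || U) forces H = False.
  clause (H || U) is falsified — backtrack.
So E = True.
  then (!D || !E) forces D = False.
  then (D || H) forces H = True.
  then (!H || U) forces U = True.
  then (!R || !U) forces R = False.
  then (A || R) forces A = True.
All clauses satisfied.

E = True; R = False; H = True; U = True; D = False; A = True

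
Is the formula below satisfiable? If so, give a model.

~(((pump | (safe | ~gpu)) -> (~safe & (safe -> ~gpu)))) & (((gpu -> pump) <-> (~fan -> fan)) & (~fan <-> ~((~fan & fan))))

gpu=T, pump=F, fan=F, safe=T

  ~(((pump | (safe | ~gpu)) -> (~safe & (safe -> ~gpu)))) = True
    (pump | (safe | ~gpu)) -> (~safe & (safe -> ~gpu)) = False
      pump | (safe | ~gpu) = True
        safe | ~gpu = True
          ~gpu = False
      ~safe & (safe -> ~gpu) = False
        ~safe = False
        safe -> ~gpu = False
          ~gpu = False
  ((gpu -> pump) <-> (~fan -> fan)) & (~fan <-> ~((~fan & fan))) = True
    (gpu -> pump) <-> (~fan -> fan) = True
      gpu -> pump = False
      ~fan -> fan = False
        ~fan = True
    ~fan <-> ~((~fan & fan)) = True
      ~fan = True
      ~((~fan & fan)) = True
        ~fan & fan = False
          ~fan = True
Both conjuncts True, so the formula holds.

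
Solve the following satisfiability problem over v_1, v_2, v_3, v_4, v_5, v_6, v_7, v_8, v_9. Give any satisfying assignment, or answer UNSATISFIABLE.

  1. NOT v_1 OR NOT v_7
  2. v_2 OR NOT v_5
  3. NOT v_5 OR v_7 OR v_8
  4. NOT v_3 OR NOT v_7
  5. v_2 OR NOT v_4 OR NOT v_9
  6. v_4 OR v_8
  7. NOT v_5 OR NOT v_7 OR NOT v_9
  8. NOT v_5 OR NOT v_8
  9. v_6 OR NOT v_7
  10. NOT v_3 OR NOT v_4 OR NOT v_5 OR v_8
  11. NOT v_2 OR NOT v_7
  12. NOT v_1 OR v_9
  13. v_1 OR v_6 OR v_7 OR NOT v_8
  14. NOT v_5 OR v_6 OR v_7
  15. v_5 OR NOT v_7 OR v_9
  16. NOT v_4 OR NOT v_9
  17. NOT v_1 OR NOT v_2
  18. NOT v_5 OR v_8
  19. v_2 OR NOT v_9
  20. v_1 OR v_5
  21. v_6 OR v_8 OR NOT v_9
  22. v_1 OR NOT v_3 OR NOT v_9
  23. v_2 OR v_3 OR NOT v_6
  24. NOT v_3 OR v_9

Case v_2 = True:
  (NOT v_2 OR NOT v_7) forces v_7 = False.
  (NOT v_1 OR NOT v_2) forces v_1 = False.
  (v_1 OR v_5) forces v_5 = True.
  (NOT v_5 OR v_7 OR v_8) forces v_8 = True.
  Clause (NOT v_5 OR NOT v_8) is falsified — contradiction.
Case v_2 = False:
  (v_2 OR NOT v_5) forces v_5 = False.
  (v_2 OR NOT v_9) forces v_9 = False.
  (NOT v_1 OR v_9) forces v_1 = False.
  Clause (v_1 OR v_5) is falsified — contradiction.
Both cases fail, so the formula is unsatisfiable.

No satisfying assignment exists.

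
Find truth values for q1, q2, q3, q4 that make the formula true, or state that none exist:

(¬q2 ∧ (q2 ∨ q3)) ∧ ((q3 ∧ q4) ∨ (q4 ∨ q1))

q1 = False, q2 = False, q3 = True, q4 = True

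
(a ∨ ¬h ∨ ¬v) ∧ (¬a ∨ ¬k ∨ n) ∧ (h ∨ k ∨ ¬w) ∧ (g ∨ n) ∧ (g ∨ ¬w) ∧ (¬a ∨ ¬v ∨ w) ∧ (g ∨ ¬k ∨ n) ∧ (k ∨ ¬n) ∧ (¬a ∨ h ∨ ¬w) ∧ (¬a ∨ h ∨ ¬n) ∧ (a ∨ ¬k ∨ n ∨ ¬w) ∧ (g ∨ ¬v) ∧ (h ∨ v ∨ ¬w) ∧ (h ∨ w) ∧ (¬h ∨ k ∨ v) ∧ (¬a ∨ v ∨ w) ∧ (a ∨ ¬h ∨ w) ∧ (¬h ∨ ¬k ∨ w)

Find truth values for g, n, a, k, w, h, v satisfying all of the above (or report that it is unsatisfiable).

g = True; n = True; a = False; k = True; w = True; h = True; v = False

Set g = True.
Set n = True.
  then (k ∨ ¬n) forces k = True.
Set a = False.
Try w = False:
  (h ∨ w) forces h = True.
  clause (a ∨ ¬h ∨ w) is falsified — backtrack.
So w = True.
Set h = True.
  then (a ∨ ¬h ∨ ¬v) forces v = False.
All clauses satisfied.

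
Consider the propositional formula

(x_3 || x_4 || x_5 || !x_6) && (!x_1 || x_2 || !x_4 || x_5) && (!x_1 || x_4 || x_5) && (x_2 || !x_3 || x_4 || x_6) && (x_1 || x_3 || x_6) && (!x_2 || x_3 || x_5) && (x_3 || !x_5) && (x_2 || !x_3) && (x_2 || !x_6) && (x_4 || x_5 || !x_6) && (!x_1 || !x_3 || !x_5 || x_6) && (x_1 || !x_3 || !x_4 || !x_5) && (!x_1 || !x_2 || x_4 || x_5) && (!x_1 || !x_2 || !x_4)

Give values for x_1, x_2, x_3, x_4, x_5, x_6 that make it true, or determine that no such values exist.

Set x_1 = False.
Try x_2 = False:
  (x_2 || !x_3) forces x_3 = False.
  (x_1 || x_3 || x_6) forces x_6 = True.
  clause (x_2 || !x_6) is falsified — backtrack.
So x_2 = True.
Try x_3 = False:
  (x_1 || x_3 || x_6) forces x_6 = True.
  (!x_2 || x_3 || x_5) forces x_5 = True.
  clause (x_3 || !x_5) is falsified — backtrack.
So x_3 = True.
Set x_4 = False.
Set x_5 = True.
Set x_6 = False.
All clauses satisfied.

x_1 = False; x_2 = True; x_3 = True; x_4 = False; x_5 = True; x_6 = False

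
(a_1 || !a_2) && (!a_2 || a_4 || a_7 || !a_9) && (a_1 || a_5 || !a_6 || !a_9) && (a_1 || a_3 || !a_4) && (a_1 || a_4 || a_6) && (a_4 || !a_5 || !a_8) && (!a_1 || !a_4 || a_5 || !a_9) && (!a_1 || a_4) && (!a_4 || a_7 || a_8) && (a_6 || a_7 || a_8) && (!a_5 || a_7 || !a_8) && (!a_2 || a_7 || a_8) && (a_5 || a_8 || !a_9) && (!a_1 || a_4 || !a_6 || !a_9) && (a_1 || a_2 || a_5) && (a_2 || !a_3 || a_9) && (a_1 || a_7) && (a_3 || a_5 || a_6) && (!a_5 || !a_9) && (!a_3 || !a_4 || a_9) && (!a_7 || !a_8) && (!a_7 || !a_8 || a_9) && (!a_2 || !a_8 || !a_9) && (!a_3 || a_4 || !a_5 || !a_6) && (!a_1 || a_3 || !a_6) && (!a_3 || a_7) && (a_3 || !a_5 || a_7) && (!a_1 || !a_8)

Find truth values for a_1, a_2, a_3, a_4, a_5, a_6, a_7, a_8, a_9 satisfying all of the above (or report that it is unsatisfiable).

a_1: True, a_2: True, a_3: False, a_4: True, a_5: True, a_6: False, a_7: True, a_8: False, a_9: False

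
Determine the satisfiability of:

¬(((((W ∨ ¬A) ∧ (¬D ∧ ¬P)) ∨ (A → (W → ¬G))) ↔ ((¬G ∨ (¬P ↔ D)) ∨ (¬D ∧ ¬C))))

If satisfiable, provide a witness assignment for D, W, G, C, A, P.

D=F, W=T, G=T, C=T, A=F, P=F

  ¬(((((W ∨ ¬A) ∧ (¬D ∧ ¬P)) ∨ (A → (W → ¬G))) ↔ ((¬G ∨ (¬P ↔ D)) ∨ (¬D ∧ ¬C)))) = True
    (((W ∨ ¬A) ∧ (¬D ∧ ¬P)) ∨ (A → (W → ¬G))) ↔ ((¬G ∨ (¬P ↔ D)) ∨ (¬D ∧ ¬C)) = False
      ((W ∨ ¬A) ∧ (¬D ∧ ¬P)) ∨ (A → (W → ¬G)) = True
        (W ∨ ¬A) ∧ (¬D ∧ ¬P) = True
          W ∨ ¬A = True
            ¬A = True
          ¬D ∧ ¬P = True
            ¬D = True
            ¬P = True
        A → (W → ¬G) = True
          W → ¬G = False
            ¬G = False
      (¬G ∨ (¬P ↔ D)) ∨ (¬D ∧ ¬C) = False
        ¬G ∨ (¬P ↔ D) = False
          ¬G = False
          ¬P ↔ D = False
            ¬P = True
        ¬D ∧ ¬C = False
          ¬D = True
          ¬C = False
The formula evaluates to True.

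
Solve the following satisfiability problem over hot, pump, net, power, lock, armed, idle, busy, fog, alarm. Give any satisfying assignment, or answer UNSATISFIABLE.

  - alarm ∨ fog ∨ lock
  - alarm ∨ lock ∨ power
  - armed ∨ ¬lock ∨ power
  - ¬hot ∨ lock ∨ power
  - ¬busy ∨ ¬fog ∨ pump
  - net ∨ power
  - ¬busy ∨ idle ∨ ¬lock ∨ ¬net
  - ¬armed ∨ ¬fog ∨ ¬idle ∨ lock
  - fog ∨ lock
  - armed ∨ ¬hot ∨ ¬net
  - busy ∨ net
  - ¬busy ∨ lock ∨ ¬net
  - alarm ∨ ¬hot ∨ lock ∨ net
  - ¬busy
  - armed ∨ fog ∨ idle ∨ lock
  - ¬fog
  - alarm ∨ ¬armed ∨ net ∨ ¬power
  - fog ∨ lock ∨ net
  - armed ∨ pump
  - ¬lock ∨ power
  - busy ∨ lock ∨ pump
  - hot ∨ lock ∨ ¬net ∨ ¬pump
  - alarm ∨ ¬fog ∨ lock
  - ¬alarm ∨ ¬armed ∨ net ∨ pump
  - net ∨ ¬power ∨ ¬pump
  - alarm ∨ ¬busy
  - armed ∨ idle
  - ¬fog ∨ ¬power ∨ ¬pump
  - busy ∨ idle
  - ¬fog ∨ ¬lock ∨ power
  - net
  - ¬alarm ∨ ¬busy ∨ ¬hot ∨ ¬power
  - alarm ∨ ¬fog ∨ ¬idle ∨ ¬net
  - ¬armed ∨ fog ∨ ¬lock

hot=F, pump=T, net=T, power=T, lock=T, armed=F, idle=T, busy=F, fog=F, alarm=T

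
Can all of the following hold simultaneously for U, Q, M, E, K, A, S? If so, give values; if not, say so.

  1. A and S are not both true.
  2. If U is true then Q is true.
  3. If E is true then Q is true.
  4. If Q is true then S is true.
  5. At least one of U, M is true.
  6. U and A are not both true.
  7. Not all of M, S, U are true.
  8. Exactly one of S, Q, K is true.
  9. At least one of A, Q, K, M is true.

U = False, Q = False, M = True, E = False, K = True, A = False, S = False

  (1) A=F, S=F — not both ✓
  (2) U=F ⇒ Q: vacuous ✓
  (3) E=F ⇒ Q: vacuous ✓
  (4) Q=F ⇒ S: vacuous ✓
  (5) {U, M}: 1 true — at least one ✓
  (6) U=F, A=F — not both ✓
  (7) {M, S, U}: 1/3 true — not all ✓
  (8) {S, Q, K}: 1 true — exactly one ✓
  (9) {A, Q, K, M}: 2 true — at least one ✓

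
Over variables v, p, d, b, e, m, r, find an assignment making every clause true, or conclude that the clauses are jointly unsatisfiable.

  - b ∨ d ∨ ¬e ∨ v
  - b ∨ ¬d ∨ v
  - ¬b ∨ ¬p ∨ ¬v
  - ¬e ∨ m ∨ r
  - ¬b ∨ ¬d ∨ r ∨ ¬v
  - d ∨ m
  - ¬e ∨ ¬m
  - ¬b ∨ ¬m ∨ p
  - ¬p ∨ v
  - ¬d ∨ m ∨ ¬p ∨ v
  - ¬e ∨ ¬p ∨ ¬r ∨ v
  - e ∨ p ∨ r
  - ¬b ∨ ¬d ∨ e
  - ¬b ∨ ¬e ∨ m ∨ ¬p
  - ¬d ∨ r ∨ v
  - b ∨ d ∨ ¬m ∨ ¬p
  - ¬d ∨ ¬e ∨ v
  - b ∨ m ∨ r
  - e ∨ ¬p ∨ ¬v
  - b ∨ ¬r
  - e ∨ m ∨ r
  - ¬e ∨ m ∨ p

The formula is unsatisfiable.

Case p = True:
  (¬p ∨ v) forces v = True.
  (¬b ∨ ¬p ∨ ¬v) forces b = False.
  (e ∨ ¬p ∨ ¬v) forces e = True.
  (¬e ∨ ¬m) forces m = False.
  (¬e ∨ m ∨ r) forces r = True.
  Clause (b ∨ ¬r) is falsified — contradiction.
Case p = False:
  If e = True:
    (¬e ∨ ¬m) forces m = False.
    clause (¬e ∨ m ∨ p) is falsified.
  If e = False:
    (e ∨ p ∨ r) forces r = True.
    (b ∨ ¬r) forces b = True.
    (¬b ∨ ¬m ∨ p) forces m = False.
    (d ∨ m) forces d = True.
    clause (¬b ∨ ¬d ∨ e) is falsified.
  Every sub-case reaches a contradiction.
Both cases fail, so the formula is unsatisfiable.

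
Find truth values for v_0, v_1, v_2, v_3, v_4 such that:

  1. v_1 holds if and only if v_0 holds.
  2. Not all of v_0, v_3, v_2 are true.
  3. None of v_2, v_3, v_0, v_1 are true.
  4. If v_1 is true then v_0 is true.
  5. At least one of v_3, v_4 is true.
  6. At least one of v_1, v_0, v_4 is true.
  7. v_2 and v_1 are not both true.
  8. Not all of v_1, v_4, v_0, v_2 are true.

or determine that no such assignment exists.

v_0: False, v_1: False, v_2: False, v_3: False, v_4: True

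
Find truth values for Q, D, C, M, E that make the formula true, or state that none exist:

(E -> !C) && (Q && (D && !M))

Q = True, D = True, C = True, M = False, E = False

  E -> !C = True
    !C = False
  Q && (D && !M) = True
    D && !M = True
      !M = True
Both conjuncts True, so the formula holds.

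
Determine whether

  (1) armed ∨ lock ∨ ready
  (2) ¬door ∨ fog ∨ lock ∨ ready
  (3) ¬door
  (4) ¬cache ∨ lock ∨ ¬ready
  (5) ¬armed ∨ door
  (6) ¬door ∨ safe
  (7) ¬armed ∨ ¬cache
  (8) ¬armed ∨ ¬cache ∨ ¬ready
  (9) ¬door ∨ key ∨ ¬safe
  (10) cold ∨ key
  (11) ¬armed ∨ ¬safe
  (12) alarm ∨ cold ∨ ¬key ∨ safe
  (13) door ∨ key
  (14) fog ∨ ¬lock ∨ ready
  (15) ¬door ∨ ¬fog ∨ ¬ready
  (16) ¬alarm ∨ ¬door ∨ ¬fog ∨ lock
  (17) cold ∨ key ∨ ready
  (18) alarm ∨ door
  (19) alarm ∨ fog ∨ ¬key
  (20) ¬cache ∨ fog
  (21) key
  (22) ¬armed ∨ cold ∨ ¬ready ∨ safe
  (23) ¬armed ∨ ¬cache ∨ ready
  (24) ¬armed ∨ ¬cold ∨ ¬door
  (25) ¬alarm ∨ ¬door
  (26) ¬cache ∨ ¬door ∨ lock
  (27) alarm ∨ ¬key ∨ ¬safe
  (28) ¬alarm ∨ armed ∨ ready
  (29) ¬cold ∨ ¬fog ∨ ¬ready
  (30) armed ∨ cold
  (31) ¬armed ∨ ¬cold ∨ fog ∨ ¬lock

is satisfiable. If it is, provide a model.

Unit clause (¬door) forces door = False.
In (¬armed ∨ door) only ¬armed is left, so armed = False.
In (door ∨ key) only key is left, so key = True.
In (alarm ∨ door) only alarm is left, so alarm = True.
In (¬alarm ∨ armed ∨ ready) only ready is left, so ready = True.
In (armed ∨ cold) only cold is left, so cold = True.
In (¬cold ∨ ¬fog ∨ ¬ready) only ¬fog is left, so fog = False.
In (¬cache ∨ fog) only ¬cache is left, so cache = False.
Set safe = False.
Set lock = False.
All clauses satisfied.

safe = False; armed = False; cache = False; door = False; cold = True; key = True; alarm = True; ready = True; fog = False; lock = False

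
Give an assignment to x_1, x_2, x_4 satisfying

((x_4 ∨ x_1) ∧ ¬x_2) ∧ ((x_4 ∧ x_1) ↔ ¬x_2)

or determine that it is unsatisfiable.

x_1 = True, x_2 = False, x_4 = True

  (x_4 ∨ x_1) ∧ ¬x_2 = True
    x_4 ∨ x_1 = True
    ¬x_2 = True
  (x_4 ∧ x_1) ↔ ¬x_2 = True
    x_4 ∧ x_1 = True
    ¬x_2 = True
Both conjuncts True, so the formula holds.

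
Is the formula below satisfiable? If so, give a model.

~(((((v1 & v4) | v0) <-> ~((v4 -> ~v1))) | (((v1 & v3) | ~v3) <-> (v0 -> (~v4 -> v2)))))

v0 = True, v1 = True, v2 = False, v3 = False, v4 = False

  ~(((((v1 & v4) | v0) <-> ~((v4 -> ~v1))) | (((v1 & v3) | ~v3) <-> (v0 -> (~v4 -> v2))))) = True
    (((v1 & v4) | v0) <-> ~((v4 -> ~v1))) | (((v1 & v3) | ~v3) <-> (v0 -> (~v4 -> v2))) = False
      ((v1 & v4) | v0) <-> ~((v4 -> ~v1)) = False
        (v1 & v4) | v0 = True
          v1 & v4 = False
        ~((v4 -> ~v1)) = False
          v4 -> ~v1 = True
            ~v1 = False
      ((v1 & v3) | ~v3) <-> (v0 -> (~v4 -> v2)) = False
        (v1 & v3) | ~v3 = True
          v1 & v3 = False
          ~v3 = True
        v0 -> (~v4 -> v2) = False
          ~v4 -> v2 = False
            ~v4 = True
The formula evaluates to True.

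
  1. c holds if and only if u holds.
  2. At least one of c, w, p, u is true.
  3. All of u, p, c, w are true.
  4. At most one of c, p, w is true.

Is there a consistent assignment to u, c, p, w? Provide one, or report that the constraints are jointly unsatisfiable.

Case u = True:
  (1) with u=T forces c = True.
  (3) forces p = True.
  Constraint (4) is violated (c=T, p=T) — contradiction.
Case u = False:
  Constraint (3) is violated (u=F) — contradiction.
Both cases fail — unsatisfiable.

Unsatisfiable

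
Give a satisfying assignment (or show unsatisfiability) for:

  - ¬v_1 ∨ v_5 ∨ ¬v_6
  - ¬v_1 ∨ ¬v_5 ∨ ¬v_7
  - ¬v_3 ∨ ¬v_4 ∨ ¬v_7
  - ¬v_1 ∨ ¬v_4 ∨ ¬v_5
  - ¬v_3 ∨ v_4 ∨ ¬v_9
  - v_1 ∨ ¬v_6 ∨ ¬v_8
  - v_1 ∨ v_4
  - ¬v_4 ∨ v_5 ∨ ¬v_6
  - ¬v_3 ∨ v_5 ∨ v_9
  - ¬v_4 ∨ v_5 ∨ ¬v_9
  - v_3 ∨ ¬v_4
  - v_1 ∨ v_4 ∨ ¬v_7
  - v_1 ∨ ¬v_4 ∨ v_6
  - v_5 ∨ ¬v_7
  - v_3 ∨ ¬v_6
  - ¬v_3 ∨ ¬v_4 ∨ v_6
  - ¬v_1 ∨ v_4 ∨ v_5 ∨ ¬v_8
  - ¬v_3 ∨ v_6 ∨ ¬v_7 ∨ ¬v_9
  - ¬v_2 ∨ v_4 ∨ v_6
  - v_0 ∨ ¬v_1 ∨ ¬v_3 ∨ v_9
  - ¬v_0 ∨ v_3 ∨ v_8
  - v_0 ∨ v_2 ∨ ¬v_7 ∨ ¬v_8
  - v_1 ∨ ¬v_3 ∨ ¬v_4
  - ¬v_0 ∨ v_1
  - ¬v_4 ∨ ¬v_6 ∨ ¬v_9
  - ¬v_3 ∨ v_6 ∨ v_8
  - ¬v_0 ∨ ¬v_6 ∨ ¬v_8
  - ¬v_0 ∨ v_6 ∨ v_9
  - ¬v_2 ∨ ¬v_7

Set v_0 = False.
Try v_1 = False:
  (v_1 ∨ v_4) forces v_4 = True.
  (v_3 ∨ ¬v_4) forces v_3 = True.
  clause (v_1 ∨ ¬v_3 ∨ ¬v_4) is falsified — backtrack.
So v_1 = True.
Set v_2 = False.
Try v_3 = True:
  (v_0 ∨ ¬v_1 ∨ ¬v_3 ∨ v_9) forces v_9 = True.
  (¬v_3 ∨ v_4 ∨ ¬v_9) forces v_4 = True.
  (¬v_3 ∨ ¬v_4 ∨ ¬v_7) forces v_7 = False.
  (¬v_1 ∨ ¬v_4 ∨ ¬v_5) forces v_5 = False.
  clause (¬v_4 ∨ v_5 ∨ ¬v_9) is falsified — backtrack.
So v_3 = False.
  then (v_3 ∨ ¬v_4) forces v_4 = False.
  then (v_3 ∨ ¬v_6) forces v_6 = False.
Set v_5 = True.
  then (¬v_1 ∨ ¬v_5 ∨ ¬v_7) forces v_7 = False.
Set v_8 = False.
Set v_9 = False.
All clauses satisfied.

v_0 = False, v_1 = True, v_2 = False, v_3 = False, v_4 = False, v_5 = True, v_6 = False, v_7 = False, v_8 = False, v_9 = False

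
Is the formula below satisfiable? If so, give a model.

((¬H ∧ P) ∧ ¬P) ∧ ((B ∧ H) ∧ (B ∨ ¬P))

Case H = True: the conjunct ¬H is False.
Case H = False: the conjunct H is False.
Both cases fail — unsatisfiable.

Unsatisfiable — no assignment works.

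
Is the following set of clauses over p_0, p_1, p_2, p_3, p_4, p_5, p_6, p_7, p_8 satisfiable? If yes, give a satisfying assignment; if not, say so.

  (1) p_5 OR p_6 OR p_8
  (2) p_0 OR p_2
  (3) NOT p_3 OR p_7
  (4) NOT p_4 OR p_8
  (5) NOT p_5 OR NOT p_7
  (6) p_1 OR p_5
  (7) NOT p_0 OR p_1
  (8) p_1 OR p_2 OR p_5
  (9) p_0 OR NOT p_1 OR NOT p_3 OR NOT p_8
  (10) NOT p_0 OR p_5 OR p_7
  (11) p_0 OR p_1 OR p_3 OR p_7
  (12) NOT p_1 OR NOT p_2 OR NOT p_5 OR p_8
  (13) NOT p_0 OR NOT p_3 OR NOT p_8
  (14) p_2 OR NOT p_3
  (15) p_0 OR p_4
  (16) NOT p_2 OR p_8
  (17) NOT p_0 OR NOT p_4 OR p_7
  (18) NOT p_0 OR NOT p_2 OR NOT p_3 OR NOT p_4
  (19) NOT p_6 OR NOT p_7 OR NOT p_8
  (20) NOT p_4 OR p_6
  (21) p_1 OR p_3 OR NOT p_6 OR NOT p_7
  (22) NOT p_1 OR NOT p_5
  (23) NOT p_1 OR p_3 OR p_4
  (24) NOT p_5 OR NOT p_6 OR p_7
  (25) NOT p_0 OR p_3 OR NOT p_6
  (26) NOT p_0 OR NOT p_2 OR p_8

p_0: False, p_1: True, p_2: True, p_3: False, p_4: True, p_5: False, p_6: True, p_7: False, p_8: True

Set p_0 = False.
  then (p_0 OR p_2) forces p_2 = True.
  then (p_0 OR p_4) forces p_4 = True.
  then (NOT p_2 OR p_8) forces p_8 = True.
  then (NOT p_4 OR p_6) forces p_6 = True.
  then (NOT p_6 OR NOT p_7 OR NOT p_8) forces p_7 = False.
  then (NOT p_5 OR NOT p_6 OR p_7) forces p_5 = False.
  then (NOT p_3 OR p_7) forces p_3 = False.
  then (p_1 OR p_5) forces p_1 = True.
All clauses satisfied.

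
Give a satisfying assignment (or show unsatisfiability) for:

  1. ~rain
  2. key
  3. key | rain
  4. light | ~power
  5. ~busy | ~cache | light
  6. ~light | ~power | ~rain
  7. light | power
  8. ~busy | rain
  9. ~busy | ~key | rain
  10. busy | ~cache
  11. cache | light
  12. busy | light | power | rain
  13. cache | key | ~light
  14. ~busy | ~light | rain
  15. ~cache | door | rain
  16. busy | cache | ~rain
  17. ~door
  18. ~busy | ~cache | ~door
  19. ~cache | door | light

Unit clause (~rain) forces rain = False.
Unit clause (key) forces key = True.
In (~busy | rain) only ~busy is left, so busy = False.
In (busy | ~cache) only ~cache is left, so cache = False.
In (cache | light) only light is left, so light = True.
Unit clause (~door) forces door = False.
Set power = True.
All clauses satisfied.

door: False; cache: False; rain: False; busy: False; key: True; power: True; light: True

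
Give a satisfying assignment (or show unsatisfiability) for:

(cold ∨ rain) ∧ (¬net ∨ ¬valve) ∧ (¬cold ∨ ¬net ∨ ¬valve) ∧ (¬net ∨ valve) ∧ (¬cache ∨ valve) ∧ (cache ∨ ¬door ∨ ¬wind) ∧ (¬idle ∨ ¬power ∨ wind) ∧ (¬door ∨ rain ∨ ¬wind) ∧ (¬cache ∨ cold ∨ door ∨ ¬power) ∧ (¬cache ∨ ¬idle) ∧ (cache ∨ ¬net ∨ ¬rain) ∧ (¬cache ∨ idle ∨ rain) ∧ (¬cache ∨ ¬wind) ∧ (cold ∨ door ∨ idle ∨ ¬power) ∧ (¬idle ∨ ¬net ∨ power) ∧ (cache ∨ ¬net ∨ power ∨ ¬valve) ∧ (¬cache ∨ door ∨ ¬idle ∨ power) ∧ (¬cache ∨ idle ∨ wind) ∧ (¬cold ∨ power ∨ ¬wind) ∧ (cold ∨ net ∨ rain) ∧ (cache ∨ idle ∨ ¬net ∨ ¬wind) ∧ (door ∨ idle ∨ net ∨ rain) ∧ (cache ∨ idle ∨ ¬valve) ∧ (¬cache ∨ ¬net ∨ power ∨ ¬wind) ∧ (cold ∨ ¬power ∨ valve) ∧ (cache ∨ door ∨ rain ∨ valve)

Set rain = True.
Set cold = False.
Try cache = True:
  (¬cache ∨ valve) forces valve = True.
  (¬net ∨ ¬valve) forces net = False.
  (¬cache ∨ ¬idle) forces idle = False.
  (¬cache ∨ ¬wind) forces wind = False.
  clause (¬cache ∨ idle ∨ wind) is falsified — backtrack.
So cache = False.
  then (cache ∨ ¬net ∨ ¬rain) forces net = False.
Set valve = True.
  then (cache ∨ idle ∨ ¬valve) forces idle = True.
Set wind = False.
  then (¬idle ∨ ¬power ∨ wind) forces power = False.
Set door = False.
All clauses satisfied.

rain = True; cold = False; cache = False; valve = True; idle = True; net = False; wind = False; door = False; power = False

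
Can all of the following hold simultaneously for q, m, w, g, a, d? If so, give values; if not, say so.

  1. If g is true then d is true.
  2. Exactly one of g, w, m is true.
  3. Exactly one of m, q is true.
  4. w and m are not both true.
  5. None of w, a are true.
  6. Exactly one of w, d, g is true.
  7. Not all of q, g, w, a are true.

q=F, m=T, w=F, g=F, a=F, d=T

  (1) g=F ⇒ d: vacuous ✓
  (2) {g, w, m}: 1 true — exactly one ✓
  (3) {m, q}: 1 true — exactly one ✓
  (4) w=F, m=T — not both ✓
  (5) {w, a}: 0 true — none ✓
  (6) {w, d, g}: 1 true — exactly one ✓
  (7) {q, g, w, a}: 0/4 true — not all ✓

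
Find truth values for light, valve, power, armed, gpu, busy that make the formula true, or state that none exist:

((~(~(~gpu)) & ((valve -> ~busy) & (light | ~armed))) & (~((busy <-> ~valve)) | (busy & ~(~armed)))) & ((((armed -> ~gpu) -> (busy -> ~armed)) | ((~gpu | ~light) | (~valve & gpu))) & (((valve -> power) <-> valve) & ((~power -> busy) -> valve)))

UNSATISFIABLE

Case gpu = True: the conjunct ~(~(~gpu)) becomes ~(~False) = False.
Case gpu = False: the formula simplifies to (((valve -> ~busy) & (light | ~armed)) & (~((busy <-> ~valve)) | (busy & ~(~armed)))) & (((valve -> power) <-> valve) & ((~power -> busy) -> valve)).
  valve = True: simplifies to ((~busy & (light | ~armed)) & (~(~busy) | (busy & ~(~armed)))) & power.
    busy = True: the conjunct ~busy is False.
    busy = False: the conjunct ~(~busy) | (busy & ~(~armed)) becomes ~True | (False & ~(~armed)) = False.
  valve = False: the conjunct (valve -> power) <-> valve becomes (False -> power) <-> False = False.
Both cases fail — unsatisfiable.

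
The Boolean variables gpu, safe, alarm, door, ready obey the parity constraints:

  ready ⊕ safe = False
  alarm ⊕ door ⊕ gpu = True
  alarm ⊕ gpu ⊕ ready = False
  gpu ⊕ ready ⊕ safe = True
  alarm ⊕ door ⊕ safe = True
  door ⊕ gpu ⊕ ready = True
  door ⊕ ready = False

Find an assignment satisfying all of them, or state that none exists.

The formula is unsatisfiable.

Adding constraints 1, 2, 3, 4, 6 mod 2: every variable appears an even number of times on the left, so the left side is 0.
But the right sides sum to 1 (mod 2). 0 ≠ 1 — the system is inconsistent.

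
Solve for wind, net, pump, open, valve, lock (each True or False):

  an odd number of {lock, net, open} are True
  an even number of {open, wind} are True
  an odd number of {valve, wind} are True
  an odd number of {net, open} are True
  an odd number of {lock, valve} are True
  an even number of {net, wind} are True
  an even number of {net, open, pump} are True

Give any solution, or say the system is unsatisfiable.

Adding constraints 2, 4, 6 mod 2: every variable appears an even number of times on the left, so the left side is 0.
But the right sides sum to 1 (mod 2). 0 ≠ 1 — the system is inconsistent.

No satisfying assignment exists.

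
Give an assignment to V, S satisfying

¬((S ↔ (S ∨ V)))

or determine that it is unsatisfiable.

V: True, S: False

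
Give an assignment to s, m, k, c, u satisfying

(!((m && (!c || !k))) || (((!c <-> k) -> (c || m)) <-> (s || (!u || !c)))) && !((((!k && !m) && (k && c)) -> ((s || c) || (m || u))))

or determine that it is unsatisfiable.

The formula is unsatisfiable.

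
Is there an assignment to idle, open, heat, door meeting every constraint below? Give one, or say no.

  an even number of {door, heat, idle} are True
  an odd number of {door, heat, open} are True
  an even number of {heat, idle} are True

idle: True, open: False, heat: True, door: False

{door, heat, idle}: 2 true → even ✓
{door, heat, open}: 1 true → odd ✓
{heat, idle}: 2 true → even ✓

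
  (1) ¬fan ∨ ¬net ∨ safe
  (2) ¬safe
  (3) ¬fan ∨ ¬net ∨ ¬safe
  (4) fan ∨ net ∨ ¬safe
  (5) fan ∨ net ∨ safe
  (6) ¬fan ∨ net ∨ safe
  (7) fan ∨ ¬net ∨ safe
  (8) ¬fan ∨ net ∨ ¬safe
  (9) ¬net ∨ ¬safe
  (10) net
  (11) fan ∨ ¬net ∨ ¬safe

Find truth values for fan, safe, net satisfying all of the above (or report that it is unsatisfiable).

Unsatisfiable

Case safe = True:
  Clause (¬safe) is falsified — contradiction.
Case safe = False:
  (net) forces net = True.
  (¬fan ∨ ¬net ∨ safe) forces fan = False.
  Clause (fan ∨ ¬net ∨ safe) is falsified — contradiction.
Both cases fail, so the formula is unsatisfiable.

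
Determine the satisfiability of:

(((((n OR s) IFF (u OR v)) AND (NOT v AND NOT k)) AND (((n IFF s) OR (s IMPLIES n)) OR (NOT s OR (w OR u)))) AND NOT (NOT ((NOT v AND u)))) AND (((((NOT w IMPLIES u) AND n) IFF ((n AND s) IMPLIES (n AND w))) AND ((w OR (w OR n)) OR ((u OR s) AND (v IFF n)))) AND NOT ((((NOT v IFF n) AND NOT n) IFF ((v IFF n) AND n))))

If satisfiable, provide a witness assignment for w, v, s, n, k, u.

Unsatisfiable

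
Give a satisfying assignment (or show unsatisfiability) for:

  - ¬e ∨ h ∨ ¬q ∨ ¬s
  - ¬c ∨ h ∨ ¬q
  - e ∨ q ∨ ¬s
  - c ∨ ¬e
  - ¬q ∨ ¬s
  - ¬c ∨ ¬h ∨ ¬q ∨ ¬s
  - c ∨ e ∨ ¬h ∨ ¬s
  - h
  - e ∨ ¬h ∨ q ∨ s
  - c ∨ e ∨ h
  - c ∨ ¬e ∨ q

Unit clause (h) forces h = True.
Set c = True.
Set s = False.
Set e = True.
Set q = False.
All clauses satisfied.

c = True, s = False, e = True, q = False, h = True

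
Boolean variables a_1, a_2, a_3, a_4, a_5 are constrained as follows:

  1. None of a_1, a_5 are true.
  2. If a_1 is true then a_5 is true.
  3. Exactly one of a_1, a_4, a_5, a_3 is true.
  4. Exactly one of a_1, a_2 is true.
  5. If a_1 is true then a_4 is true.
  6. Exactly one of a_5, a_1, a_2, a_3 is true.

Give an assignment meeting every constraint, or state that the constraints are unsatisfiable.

a_1=F, a_2=T, a_3=F, a_4=T, a_5=F

  (1) {a_1, a_5}: 0 true — none ✓
  (2) a_1=F ⇒ a_5: vacuous ✓
  (3) {a_1, a_4, a_5, a_3}: 1 true — exactly one ✓
  (4) {a_1, a_2}: 1 true — exactly one ✓
  (5) a_1=F ⇒ a_4: vacuous ✓
  (6) {a_5, a_1, a_2, a_3}: 1 true — exactly one ✓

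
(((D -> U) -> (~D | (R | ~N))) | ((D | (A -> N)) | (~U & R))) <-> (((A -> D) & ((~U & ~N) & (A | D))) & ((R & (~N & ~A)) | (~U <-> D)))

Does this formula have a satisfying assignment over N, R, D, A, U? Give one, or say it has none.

N = False; R = False; D = True; A = True; U = False

  (((D -> U) -> (~D | (R | ~N))) | ((D | (A -> N)) | (~U & R))) <-> (((A -> D) & ((~U & ~N) & (A | D))) & ((R & (~N & ~A)) | (~U <-> D))) = True
    ((D -> U) -> (~D | (R | ~N))) | ((D | (A -> N)) | (~U & R)) = True
      (D -> U) -> (~D | (R | ~N)) = True
        D -> U = False
        ~D | (R | ~N) = True
          ~D = False
          R | ~N = True
            ~N = True
      (D | (A -> N)) | (~U & R) = True
        D | (A -> N) = True
          A -> N = False
        ~U & R = False
          ~U = True
    ((A -> D) & ((~U & ~N) & (A | D))) & ((R & (~N & ~A)) | (~U <-> D)) = True
      (A -> D) & ((~U & ~N) & (A | D)) = True
        A -> D = True
        (~U & ~N) & (A | D) = True
          ~U & ~N = True
            ~U = True
            ~N = True
          A | D = True
      (R & (~N & ~A)) | (~U <-> D) = True
        R & (~N & ~A) = False
          ~N & ~A = False
            ~N = True
            ~A = False
        ~U <-> D = True
          ~U = True
The formula evaluates to True.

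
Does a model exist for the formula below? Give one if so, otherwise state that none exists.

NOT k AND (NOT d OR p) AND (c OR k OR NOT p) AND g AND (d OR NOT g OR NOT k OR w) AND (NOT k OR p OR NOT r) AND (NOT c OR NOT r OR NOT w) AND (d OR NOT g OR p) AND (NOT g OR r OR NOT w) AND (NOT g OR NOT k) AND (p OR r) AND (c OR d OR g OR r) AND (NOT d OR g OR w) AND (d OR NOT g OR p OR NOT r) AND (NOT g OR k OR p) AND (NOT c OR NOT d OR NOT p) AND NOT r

Unit clause (NOT k) forces k = False.
Unit clause (g) forces g = True.
In (NOT g OR k OR p) only p is left, so p = True.
Unit clause (NOT r) forces r = False.
In (c OR k OR NOT p) only c is left, so c = True.
In (NOT g OR r OR NOT w) only NOT w is left, so w = False.
In (NOT c OR NOT d OR NOT p) only NOT d is left, so d = False.
All clauses satisfied.

p: True, w: False, g: True, c: True, d: False, r: False, k: False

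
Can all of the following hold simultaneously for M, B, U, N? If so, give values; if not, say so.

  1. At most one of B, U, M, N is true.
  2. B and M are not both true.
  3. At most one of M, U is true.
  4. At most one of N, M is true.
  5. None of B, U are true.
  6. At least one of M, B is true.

M: True, B: False, U: False, N: False

  (1) {B, U, M, N}: 1 true — at most one ✓
  (2) B=F, M=T — not both ✓
  (3) {M, U}: 1 true — at most one ✓
  (4) {N, M}: 1 true — at most one ✓
  (5) {B, U}: 0 true — none ✓
  (6) {M, B}: 1 true — at least one ✓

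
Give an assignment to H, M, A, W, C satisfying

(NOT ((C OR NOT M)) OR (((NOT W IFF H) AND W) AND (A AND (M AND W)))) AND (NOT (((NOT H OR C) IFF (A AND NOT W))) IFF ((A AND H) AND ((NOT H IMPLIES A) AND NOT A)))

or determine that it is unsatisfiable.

H = False, M = True, A = True, W = False, C = False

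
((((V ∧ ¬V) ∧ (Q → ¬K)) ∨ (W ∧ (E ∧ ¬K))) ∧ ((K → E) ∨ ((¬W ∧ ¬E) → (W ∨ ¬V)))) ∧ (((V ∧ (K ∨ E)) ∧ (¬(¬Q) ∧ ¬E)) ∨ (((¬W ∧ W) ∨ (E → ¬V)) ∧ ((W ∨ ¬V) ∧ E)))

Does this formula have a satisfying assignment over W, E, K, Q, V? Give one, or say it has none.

W = True; E = True; K = False; Q = True; V = False

  (((V ∧ ¬V) ∧ (Q → ¬K)) ∨ (W ∧ (E ∧ ¬K))) ∧ ((K → E) ∨ ((¬W ∧ ¬E) → (W ∨ ¬V))) = True
    ((V ∧ ¬V) ∧ (Q → ¬K)) ∨ (W ∧ (E ∧ ¬K)) = True
      (V ∧ ¬V) ∧ (Q → ¬K) = False
        V ∧ ¬V = False
          ¬V = True
        Q → ¬K = True
          ¬K = True
      W ∧ (E ∧ ¬K) = True
        E ∧ ¬K = True
          ¬K = True
    (K → E) ∨ ((¬W ∧ ¬E) → (W ∨ ¬V)) = True
      K → E = True
      (¬W ∧ ¬E) → (W ∨ ¬V) = True
        ¬W ∧ ¬E = False
          ¬W = False
          ¬E = False
        W ∨ ¬V = True
          ¬V = True
  ((V ∧ (K ∨ E)) ∧ (¬(¬Q) ∧ ¬E)) ∨ (((¬W ∧ W) ∨ (E → ¬V)) ∧ ((W ∨ ¬V) ∧ E)) = True
    (V ∧ (K ∨ E)) ∧ (¬(¬Q) ∧ ¬E) = False
      V ∧ (K ∨ E) = False
        K ∨ E = True
      ¬(¬Q) ∧ ¬E = False
        ¬(¬Q) = True
          ¬Q = False
        ¬E = False
    ((¬W ∧ W) ∨ (E → ¬V)) ∧ ((W ∨ ¬V) ∧ E) = True
      (¬W ∧ W) ∨ (E → ¬V) = True
        ¬W ∧ W = False
          ¬W = False
        E → ¬V = True
          ¬V = True
      (W ∨ ¬V) ∧ E = True
        W ∨ ¬V = True
          ¬V = True
Both conjuncts True, so the formula holds.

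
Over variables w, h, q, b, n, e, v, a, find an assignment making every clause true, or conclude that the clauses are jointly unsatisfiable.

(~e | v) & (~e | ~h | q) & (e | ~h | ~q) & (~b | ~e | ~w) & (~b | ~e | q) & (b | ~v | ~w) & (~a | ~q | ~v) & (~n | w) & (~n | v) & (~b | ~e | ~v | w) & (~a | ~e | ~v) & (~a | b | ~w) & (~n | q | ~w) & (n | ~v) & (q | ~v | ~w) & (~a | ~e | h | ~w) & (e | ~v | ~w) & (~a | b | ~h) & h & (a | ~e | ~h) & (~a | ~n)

w = True; h = True; q = False; b = True; n = False; e = False; v = False; a = False

Unit clause (h) forces h = True.
Set w = True.
Set q = False.
  then (~e | ~h | q) forces e = False.
  then (~n | q | ~w) forces n = False.
  then (n | ~v) forces v = False.
Set b = True.
Set a = False.
All clauses satisfied.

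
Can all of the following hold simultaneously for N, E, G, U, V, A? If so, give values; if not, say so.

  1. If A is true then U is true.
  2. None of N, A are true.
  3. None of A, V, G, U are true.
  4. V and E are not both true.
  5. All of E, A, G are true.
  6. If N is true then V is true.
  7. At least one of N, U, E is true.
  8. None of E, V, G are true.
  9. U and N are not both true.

The formula is unsatisfiable.

Case E = True:
  Constraint (8) is violated (E=T) — contradiction.
Case E = False:
  Constraint (5) is violated (E=F) — contradiction.
Both cases fail — unsatisfiable.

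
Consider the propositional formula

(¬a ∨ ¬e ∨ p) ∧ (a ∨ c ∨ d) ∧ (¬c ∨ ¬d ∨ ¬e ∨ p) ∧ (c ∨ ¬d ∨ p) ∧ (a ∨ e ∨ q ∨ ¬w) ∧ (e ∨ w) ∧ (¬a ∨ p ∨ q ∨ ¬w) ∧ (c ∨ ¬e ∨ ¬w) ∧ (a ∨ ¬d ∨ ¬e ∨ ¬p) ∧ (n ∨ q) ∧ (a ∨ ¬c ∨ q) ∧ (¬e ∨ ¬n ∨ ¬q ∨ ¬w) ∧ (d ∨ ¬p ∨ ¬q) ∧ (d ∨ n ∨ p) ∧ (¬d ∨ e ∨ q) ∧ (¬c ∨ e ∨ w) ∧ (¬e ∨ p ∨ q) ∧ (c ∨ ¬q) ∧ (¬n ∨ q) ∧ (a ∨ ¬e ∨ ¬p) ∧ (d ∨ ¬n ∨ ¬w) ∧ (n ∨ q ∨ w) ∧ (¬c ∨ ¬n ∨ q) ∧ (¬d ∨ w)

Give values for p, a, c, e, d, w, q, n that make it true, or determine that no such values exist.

p=T, a=T, c=T, e=T, d=T, w=T, q=T, n=F

Set p = True.
Set a = True.
Try c = False:
  (c ∨ ¬q) forces q = False.
  (n ∨ q) forces n = True.
  clause (¬n ∨ q) is falsified — backtrack.
So c = True.
Set e = True.
Try d = False:
  (d ∨ ¬p ∨ ¬q) forces q = False.
  (n ∨ q) forces n = True.
  clause (¬n ∨ q) is falsified — backtrack.
So d = True.
  then (¬d ∨ w) forces w = True.
Set q = True.
  then (¬e ∨ ¬n ∨ ¬q ∨ ¬w) forces n = False.
All clauses satisfied.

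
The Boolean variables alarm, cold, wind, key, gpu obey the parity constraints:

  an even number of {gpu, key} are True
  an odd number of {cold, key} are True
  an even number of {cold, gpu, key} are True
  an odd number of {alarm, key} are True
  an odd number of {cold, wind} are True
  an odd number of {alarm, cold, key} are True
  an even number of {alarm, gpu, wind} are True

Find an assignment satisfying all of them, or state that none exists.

alarm = False, cold = False, wind = True, key = True, gpu = True

{gpu, key}: 2 true → even ✓
{cold, key}: 1 true → odd ✓
{cold, gpu, key}: 2 true → even ✓
{alarm, key}: 1 true → odd ✓
{cold, wind}: 1 true → odd ✓
{alarm, cold, key}: 1 true → odd ✓
{alarm, gpu, wind}: 2 true → even ✓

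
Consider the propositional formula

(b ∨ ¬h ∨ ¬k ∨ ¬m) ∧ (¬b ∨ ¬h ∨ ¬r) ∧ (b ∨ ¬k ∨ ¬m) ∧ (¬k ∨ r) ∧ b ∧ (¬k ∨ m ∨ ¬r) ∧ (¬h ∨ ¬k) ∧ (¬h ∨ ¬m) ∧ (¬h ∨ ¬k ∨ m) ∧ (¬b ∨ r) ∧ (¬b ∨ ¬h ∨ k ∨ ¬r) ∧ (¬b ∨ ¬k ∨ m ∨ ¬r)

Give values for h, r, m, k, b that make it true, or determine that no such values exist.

h = False, r = True, m = False, k = False, b = True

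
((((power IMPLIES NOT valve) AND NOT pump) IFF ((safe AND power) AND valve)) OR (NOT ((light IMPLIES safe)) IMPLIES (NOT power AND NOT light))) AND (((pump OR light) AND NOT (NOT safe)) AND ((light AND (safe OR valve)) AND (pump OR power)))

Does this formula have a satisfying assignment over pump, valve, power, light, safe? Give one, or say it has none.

pump=T; valve=T; power=T; light=T; safe=T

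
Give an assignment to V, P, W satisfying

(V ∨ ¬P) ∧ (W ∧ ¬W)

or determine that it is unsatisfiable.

Unsatisfiable

Case W = True: the conjunct ¬W is False.
Case W = False: the conjunct W is False.
Both cases fail — unsatisfiable.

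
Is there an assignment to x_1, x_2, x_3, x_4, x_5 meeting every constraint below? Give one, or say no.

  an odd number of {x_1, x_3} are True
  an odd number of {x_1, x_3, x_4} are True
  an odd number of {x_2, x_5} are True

x_1=T; x_2=F; x_3=F; x_4=F; x_5=T

{x_1, x_3}: 1 true → odd ✓
{x_1, x_3, x_4}: 1 true → odd ✓
{x_2, x_5}: 1 true → odd ✓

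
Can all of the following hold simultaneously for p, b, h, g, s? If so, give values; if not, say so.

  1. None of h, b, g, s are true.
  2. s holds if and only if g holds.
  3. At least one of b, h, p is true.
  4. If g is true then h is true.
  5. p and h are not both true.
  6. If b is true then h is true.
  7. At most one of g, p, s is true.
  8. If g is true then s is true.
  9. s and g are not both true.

p: True; b: False; h: False; g: False; s: False

  (1) {h, b, g, s}: 0 true — none ✓
  (2) s=F, g=F — same ✓
  (3) {b, h, p}: 1 true — at least one ✓
  (4) g=F ⇒ h: vacuous ✓
  (5) p=T, h=F — not both ✓
  (6) b=F ⇒ h: vacuous ✓
  (7) {g, p, s}: 1 true — at most one ✓
  (8) g=F ⇒ s: vacuous ✓
  (9) s=F, g=F — not both ✓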